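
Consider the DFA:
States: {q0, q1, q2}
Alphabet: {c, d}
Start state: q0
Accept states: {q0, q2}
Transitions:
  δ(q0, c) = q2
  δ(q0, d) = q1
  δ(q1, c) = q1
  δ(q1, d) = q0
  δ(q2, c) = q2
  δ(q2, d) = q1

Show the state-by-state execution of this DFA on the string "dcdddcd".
read 'd': q0 → q1
  read 'c': q1 → q1
  read 'd': q1 → q0
  read 'd': q0 → q1
  read 'd': q1 → q0
  read 'c': q0 → q2
  read 'd': q2 → q1
q0 -> q1 -> q1 -> q0 -> q1 -> q0 -> q2 -> q1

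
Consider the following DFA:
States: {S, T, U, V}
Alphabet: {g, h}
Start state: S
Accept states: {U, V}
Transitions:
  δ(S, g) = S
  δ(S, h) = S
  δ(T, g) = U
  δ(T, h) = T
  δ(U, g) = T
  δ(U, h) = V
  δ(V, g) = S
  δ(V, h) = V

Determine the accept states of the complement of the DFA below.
Complement accept states = All states \ Original accept states
= {S, T, U, V} \ {U, V}
{S, T}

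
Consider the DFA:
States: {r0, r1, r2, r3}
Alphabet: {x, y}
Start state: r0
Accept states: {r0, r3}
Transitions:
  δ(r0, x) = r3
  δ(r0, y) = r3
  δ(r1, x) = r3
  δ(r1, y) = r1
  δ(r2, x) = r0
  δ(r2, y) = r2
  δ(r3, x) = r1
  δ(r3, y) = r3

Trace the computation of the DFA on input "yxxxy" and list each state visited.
read 'y': r0 → r3
  read 'x': r3 → r1
  read 'x': r1 → r3
  read 'x': r3 → r1
  read 'y': r1 → r1
r0 -> r3 -> r1 -> r3 -> r1 -> r1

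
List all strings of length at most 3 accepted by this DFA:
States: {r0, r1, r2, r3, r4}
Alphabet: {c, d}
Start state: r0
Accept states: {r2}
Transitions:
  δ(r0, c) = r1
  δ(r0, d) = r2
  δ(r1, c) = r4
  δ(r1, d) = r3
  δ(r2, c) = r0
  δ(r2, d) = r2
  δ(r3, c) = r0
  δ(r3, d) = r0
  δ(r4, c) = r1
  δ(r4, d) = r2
d, dd, ccd, dcd, ddd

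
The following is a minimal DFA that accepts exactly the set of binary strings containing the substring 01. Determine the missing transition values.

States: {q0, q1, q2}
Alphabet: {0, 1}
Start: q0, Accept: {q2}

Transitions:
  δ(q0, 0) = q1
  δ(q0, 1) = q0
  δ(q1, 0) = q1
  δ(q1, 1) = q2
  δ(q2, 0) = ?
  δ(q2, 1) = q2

From the language and accept set, identify what each state tracks — q0: no 0 seen yet; q1: seen a 0, waiting for 1; q2: substring 01 seen.
Each missing δ(q, a) is the state matching the new tracked value after reading a.
δ(q2, 0) = q2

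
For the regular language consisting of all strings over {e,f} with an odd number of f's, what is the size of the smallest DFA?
By Myhill–Nerode, count the distinguishable equivalence classes: two classes — parity of the count of f's.
2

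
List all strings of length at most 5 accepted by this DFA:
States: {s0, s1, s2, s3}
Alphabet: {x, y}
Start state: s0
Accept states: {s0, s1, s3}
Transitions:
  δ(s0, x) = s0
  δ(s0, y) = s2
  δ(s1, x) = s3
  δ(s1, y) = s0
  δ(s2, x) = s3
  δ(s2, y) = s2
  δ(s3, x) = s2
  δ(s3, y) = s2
ε, x, xx, yx, xxx, xyx, yyx, xxxx, xxyx, xyyx, yxxx, yxyx, yyyx, xxxxx, xxxyx, xxyyx, xyxxx, xyxyx, xyyyx, yxxyx, yxyyx, yyxxx, yyxyx, yyyyx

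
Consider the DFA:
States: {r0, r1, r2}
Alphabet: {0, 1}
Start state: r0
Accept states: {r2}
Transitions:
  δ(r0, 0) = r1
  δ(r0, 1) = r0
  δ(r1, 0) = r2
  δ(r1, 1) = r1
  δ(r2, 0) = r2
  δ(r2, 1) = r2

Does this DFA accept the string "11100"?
Processing string "11100":
  r0 --1--> r0
  r0 --1--> r0
  r0 --1--> r0
  r0 --0--> r1
  r1 --0--> r2
Final state: r2
Accept states: {r2}
Yes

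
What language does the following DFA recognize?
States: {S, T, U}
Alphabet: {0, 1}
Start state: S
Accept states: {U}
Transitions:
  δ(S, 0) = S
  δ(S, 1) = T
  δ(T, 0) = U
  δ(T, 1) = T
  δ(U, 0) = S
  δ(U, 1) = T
Testing a few strings:
  '001' → reject
  '111' → reject
  '011' → reject
  '0' → reject
State roles: S=no suffix match; T=one trailing 1; U=suffix is 10
All binary strings ending with 10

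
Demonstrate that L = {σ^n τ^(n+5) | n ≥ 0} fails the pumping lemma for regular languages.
Assume L is regular with pumping length p. Idea: pumping the σ-block breaks the fixed offset of 5.
Choose s = σ^p τ^(p+5) ∈ L. By the pumping lemma, s = xyz with |xy| ≤ p, |y| > 0, so y = σ^k with k ≥ 1. Then xy²z = σ^(p+k) τ^(p+5). For this to be in L we would need p+5 = (p+k)+5, i.e. k = 0, contradicting k ≥ 1. So xy²z ∉ L.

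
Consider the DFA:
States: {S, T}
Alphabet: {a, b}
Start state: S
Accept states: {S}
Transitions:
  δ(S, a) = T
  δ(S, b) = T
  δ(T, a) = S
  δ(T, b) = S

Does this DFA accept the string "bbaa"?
Processing string "bbaa":
  S --b--> T
  T --b--> S
  S --a--> T
  T --a--> S
Final state: S
Accept states: {S}
Yes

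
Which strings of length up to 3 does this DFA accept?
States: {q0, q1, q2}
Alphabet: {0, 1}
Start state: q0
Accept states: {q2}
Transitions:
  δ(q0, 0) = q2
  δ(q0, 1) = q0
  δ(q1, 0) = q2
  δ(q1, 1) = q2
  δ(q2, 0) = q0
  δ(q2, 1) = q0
0, 10, 000, 010, 110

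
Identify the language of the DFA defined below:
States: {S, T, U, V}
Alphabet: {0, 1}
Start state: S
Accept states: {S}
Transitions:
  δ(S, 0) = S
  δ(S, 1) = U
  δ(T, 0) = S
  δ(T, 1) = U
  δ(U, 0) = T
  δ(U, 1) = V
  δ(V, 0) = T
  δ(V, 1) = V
Testing a few strings:
  '111' → reject
  '001' → reject
  '0' → accept
  '0110' → reject
State roles: S=value ≡ 0 (mod 4); T=value ≡ 2 (mod 4); U=value ≡ 1 (mod 4); V=value ≡ 3 (mod 4)
All binary strings representing a multiple of 4 (read in base 2; leading zeros allowed and ε counts as 0)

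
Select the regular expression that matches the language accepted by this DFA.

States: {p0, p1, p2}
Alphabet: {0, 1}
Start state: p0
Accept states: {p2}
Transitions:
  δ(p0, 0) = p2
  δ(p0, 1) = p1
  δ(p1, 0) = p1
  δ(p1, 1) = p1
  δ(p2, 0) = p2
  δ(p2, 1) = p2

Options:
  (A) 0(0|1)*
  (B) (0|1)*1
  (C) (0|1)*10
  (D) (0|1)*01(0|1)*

Check each option against the DFA on short strings; one disagreement eliminates an option:
  (A) 0(0|1)*: agrees with the DFA on every string of length ≤ 6
  (B) (0|1)*1: on '0' the DFA goes p0 → p2 and accepts (p2 ∈ Accept), but the regex does not match it → eliminate
  (C) (0|1)*10: on '0' the DFA goes p0 → p2 and accepts (p2 ∈ Accept), but the regex does not match it → eliminate
  (D) (0|1)*01(0|1)*: on '0' the DFA goes p0 → p2 and accepts (p2 ∈ Accept), but the regex does not match it → eliminate
Only (A) is consistent with the DFA.
(A) 0(0|1)*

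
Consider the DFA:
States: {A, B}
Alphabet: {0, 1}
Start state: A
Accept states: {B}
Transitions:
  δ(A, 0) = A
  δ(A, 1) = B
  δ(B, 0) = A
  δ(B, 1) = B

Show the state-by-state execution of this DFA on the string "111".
read '1': A → B
  read '1': B → B
  read '1': B → B
A -> B -> B -> B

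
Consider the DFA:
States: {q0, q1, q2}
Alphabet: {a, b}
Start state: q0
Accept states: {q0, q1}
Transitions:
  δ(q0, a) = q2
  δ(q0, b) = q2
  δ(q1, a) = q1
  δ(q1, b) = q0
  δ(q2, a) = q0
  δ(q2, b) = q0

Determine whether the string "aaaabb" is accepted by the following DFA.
Processing string "aaaabb":
  q0 --a--> q2
  q2 --a--> q0
  q0 --a--> q2
  q2 --a--> q0
  q0 --b--> q2
  q2 --b--> q0
Final state: q0
Accept states: {q0, q1}
Yes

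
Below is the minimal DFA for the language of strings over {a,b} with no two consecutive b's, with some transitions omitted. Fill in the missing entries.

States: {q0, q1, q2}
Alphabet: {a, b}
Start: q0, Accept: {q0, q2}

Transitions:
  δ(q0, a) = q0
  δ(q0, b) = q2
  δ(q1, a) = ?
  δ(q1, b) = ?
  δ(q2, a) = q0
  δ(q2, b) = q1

From the language and accept set, identify what each state tracks — q0: last symbol not b (ok); q1: saw bb (dead); q2: last symbol b (ok).
Each missing δ(q, a) is the state matching the new tracked value after reading a.
δ(q1, a) = q1; δ(q1, b) = q1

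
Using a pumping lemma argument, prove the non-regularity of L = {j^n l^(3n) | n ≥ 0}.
Assume L is regular with pumping length p. Idea: pumping the j-block breaks the 1:3 ratio.
Choose s = j^p l^(3p) (length 4p ≥ p). By the pumping lemma, s = xyz with |xy| ≤ p, |y| > 0, so y = j^k with k ≥ 1. Then xy²z = j^(p+k) l^(3p). For this to be in L we would need 3p = 3(p+k), i.e. 3k = 0, contradicting k ≥ 1. So xy²z ∉ L.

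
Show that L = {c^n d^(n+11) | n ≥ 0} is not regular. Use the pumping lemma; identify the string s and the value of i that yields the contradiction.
Assume L is regular with pumping length p. Idea: pumping the c-block breaks the fixed offset of 11.
Choose s = c^p d^(p+11) ∈ L. By the pumping lemma, s = xyz with |xy| ≤ p, |y| > 0, so y = c^k with k ≥ 1. Then xy²z = c^(p+k) d^(p+11). For this to be in L we would need p+11 = (p+k)+11, i.e. k = 0, contradicting k ≥ 1. So xy²z ∉ L.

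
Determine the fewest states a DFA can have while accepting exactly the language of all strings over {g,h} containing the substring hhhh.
By Myhill–Nerode, count the distinguishable equivalence classes: 5 classes — one per longest suffix of the input that is a prefix of 'hhhh' (lengths 0 through 3), plus an absorbing 'already seen hhhh' class.
5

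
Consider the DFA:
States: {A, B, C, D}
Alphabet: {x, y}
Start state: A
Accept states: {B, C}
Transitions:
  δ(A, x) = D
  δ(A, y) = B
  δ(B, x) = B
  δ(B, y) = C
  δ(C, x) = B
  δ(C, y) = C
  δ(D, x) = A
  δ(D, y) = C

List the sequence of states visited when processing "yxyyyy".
read 'y': A → B
  read 'x': B → B
  read 'y': B → C
  read 'y': C → C
  read 'y': C → C
  read 'y': C → C
A -> B -> B -> C -> C -> C -> C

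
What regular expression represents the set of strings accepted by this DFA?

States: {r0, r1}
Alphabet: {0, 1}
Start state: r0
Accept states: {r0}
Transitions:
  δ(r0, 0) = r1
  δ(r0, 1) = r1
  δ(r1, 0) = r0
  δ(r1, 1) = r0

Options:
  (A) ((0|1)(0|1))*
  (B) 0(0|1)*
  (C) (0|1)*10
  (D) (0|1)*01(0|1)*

Check each option against the DFA on short strings; one disagreement eliminates an option:
  (A) ((0|1)(0|1))*: agrees with the DFA on every string of length ≤ 6
  (B) 0(0|1)*: on ε the DFA stays in r0 and accepts (r0 ∈ Accept), but the regex does not match it → eliminate
  (C) (0|1)*10: on ε the DFA stays in r0 and accepts (r0 ∈ Accept), but the regex does not match it → eliminate
  (D) (0|1)*01(0|1)*: on ε the DFA stays in r0 and accepts (r0 ∈ Accept), but the regex does not match it → eliminate
Only (A) is consistent with the DFA.
(A) ((0|1)(0|1))*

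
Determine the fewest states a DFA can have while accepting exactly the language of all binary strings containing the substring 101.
By Myhill–Nerode, count the distinguishable equivalence classes: 4 classes — one per longest suffix of the input that is a prefix of '101' (lengths 0 through 2), plus an absorbing 'already seen 101' class.
4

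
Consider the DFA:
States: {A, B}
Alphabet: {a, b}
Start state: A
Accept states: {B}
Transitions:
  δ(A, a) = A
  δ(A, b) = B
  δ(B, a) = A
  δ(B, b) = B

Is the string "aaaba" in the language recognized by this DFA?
Processing string "aaaba":
  A --a--> A
  A --a--> A
  A --a--> A
  A --b--> B
  B --a--> A
Final state: A
Accept states: {B}
No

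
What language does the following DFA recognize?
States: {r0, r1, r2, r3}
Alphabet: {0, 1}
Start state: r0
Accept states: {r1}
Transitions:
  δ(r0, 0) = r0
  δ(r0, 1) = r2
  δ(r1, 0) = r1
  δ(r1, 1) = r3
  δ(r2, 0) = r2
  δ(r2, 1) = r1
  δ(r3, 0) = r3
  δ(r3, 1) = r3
Testing a few strings:
  '0' → reject
  '1' → reject
  '011' → accept
  '1111' → reject
State roles: r0=zero 1's; r1=two 1's; r2=one 1; r3=≥ three 1's (dead)
All binary strings containing exactly two 1's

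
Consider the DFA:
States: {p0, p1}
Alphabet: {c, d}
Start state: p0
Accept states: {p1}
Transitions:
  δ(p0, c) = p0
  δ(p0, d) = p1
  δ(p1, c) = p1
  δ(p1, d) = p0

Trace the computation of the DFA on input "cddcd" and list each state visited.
read 'c': p0 → p0
  read 'd': p0 → p1
  read 'd': p1 → p0
  read 'c': p0 → p0
  read 'd': p0 → p1
p0 -> p0 -> p1 -> p0 -> p0 -> p1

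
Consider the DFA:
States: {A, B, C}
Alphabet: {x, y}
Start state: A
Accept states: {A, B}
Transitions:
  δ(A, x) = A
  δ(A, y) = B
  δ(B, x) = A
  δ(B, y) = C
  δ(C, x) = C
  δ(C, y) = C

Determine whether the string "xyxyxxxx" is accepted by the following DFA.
Processing string "xyxyxxxx":
  A --x--> A
  A --y--> B
  B --x--> A
  A --y--> B
  B --x--> A
  A --x--> A
  A --x--> A
  A --x--> A
Final state: A
Accept states: {A, B}
Yes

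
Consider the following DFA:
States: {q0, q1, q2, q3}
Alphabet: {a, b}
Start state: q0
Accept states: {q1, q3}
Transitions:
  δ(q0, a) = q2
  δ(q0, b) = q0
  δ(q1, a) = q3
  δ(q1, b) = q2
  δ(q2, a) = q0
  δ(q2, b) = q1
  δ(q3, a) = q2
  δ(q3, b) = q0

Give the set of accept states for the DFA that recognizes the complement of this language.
Complement accept states = All states \ Original accept states
= {q0, q1, q2, q3} \ {q1, q3}
{q0, q2}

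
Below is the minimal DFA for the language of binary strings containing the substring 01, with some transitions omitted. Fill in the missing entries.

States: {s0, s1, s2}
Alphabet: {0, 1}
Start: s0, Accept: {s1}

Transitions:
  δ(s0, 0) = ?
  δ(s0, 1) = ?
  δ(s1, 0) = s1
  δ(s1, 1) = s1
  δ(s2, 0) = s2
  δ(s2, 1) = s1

From the language and accept set, identify what each state tracks — s0: no 0 seen yet; s1: substring 01 seen; s2: seen a 0, waiting for 1.
Each missing δ(q, a) is the state matching the new tracked value after reading a.
δ(s0, 0) = s2; δ(s0, 1) = s0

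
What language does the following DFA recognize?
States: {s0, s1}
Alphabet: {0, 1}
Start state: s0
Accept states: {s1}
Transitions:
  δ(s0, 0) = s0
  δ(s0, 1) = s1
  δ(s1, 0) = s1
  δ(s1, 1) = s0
Testing a few strings:
  '1' → accept
  '101' → reject
  '00' → reject
  '011' → reject
State roles: s0=even number of 1's so far; s1=odd number of 1's so far
All binary strings with an odd number of 1's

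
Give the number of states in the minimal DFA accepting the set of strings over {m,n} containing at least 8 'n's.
By Myhill–Nerode, count the distinguishable equivalence classes: 9 classes — having seen 0, 1, …, 7, or ≥8 copies of 'n'; any two classes i < j (j ≤ 8) are distinguished by the string n^(8−j), which takes class j to 8 copies (accepted) but leaves class i below 8 (rejected).
9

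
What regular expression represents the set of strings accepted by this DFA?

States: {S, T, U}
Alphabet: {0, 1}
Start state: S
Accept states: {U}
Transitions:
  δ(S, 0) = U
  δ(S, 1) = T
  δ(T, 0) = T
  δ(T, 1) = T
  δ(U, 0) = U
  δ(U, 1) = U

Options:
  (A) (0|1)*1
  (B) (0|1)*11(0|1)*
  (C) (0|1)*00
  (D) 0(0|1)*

Check each option against the DFA on short strings; one disagreement eliminates an option:
  (A) (0|1)*1: on '0' the DFA goes S → U and accepts (U ∈ Accept), but the regex does not match it → eliminate
  (B) (0|1)*11(0|1)*: on '0' the DFA goes S → U and accepts (U ∈ Accept), but the regex does not match it → eliminate
  (C) (0|1)*00: on '0' the DFA goes S → U and accepts (U ∈ Accept), but the regex does not match it → eliminate
  (D) 0(0|1)*: agrees with the DFA on every string of length ≤ 6
Only (D) is consistent with the DFA.
(D) 0(0|1)*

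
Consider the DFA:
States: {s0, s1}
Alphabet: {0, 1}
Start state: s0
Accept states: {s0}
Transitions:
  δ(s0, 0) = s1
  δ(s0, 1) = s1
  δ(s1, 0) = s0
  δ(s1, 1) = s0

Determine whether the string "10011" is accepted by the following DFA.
Processing string "10011":
  s0 --1--> s1
  s1 --0--> s0
  s0 --0--> s1
  s1 --1--> s0
  s0 --1--> s1
Final state: s1
Accept states: {s0}
No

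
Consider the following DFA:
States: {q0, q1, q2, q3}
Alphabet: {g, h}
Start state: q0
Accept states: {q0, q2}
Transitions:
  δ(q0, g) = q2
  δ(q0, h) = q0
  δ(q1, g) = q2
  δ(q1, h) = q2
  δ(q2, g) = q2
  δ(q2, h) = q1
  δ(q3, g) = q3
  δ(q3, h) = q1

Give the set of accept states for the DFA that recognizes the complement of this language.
Complement accept states = All states \ Original accept states
= {q0, q1, q2, q3} \ {q0, q2}
{q1, q3}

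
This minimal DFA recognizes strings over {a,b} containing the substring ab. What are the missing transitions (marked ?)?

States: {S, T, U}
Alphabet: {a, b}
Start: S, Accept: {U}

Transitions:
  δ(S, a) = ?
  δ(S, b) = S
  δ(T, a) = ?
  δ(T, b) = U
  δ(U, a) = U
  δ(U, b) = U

From the language and accept set, identify what each state tracks — S: no a seen yet; T: seen a a, waiting for b; U: substring ab seen.
Each missing δ(q, a) is the state matching the new tracked value after reading a.
δ(S, a) = T; δ(T, a) = T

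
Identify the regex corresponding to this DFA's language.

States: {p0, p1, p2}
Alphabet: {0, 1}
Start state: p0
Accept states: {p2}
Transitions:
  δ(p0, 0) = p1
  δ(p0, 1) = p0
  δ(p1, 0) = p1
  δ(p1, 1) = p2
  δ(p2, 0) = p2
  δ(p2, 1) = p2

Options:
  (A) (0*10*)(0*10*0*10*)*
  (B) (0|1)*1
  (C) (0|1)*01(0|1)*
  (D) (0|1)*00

Check each option against the DFA on short strings; one disagreement eliminates an option:
  (A) (0*10*)(0*10*0*10*)*: on '1' the DFA goes p0 → p0 and rejects (p0 ∉ Accept), but the regex matches it → eliminate
  (B) (0|1)*1: on '1' the DFA goes p0 → p0 and rejects (p0 ∉ Accept), but the regex matches it → eliminate
  (C) (0|1)*01(0|1)*: agrees with the DFA on every string of length ≤ 6
  (D) (0|1)*00: on '00' the DFA goes p0 → p1 → p1 and rejects (p1 ∉ Accept), but the regex matches it → eliminate
Only (C) is consistent with the DFA.
(C) (0|1)*01(0|1)*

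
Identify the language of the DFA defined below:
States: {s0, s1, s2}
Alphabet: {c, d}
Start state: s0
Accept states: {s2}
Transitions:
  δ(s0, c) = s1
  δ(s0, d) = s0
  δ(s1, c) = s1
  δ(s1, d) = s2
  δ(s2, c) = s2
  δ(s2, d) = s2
Testing a few strings:
  'cc' → reject
  'dccc' → reject
  'ccc' → reject
  'cdcc' → accept
State roles: s0=no c seen yet; s1=seen a c, waiting for d; s2=substring cd seen
All strings over {c,d} containing the substring cd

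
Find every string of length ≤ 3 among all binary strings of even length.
ε, 00, 01, 10, 11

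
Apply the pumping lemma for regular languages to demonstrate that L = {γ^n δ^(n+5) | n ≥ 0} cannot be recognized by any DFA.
Assume L is regular with pumping length p. Idea: pumping the γ-block breaks the fixed offset of 5.
Choose s = γ^p δ^(p+5) ∈ L. By the pumping lemma, s = xyz with |xy| ≤ p, |y| > 0, so y = γ^k with k ≥ 1. Then xy²z = γ^(p+k) δ^(p+5). For this to be in L we would need p+5 = (p+k)+5, i.e. k = 0, contradicting k ≥ 1. So xy²z ∉ L.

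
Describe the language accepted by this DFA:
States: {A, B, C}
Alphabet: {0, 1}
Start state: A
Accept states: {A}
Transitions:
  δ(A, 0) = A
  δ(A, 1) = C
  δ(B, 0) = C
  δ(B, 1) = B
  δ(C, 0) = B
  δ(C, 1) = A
Testing a few strings:
  '0010' → reject
  '1' → reject
  '0011' → accept
  '1100' → accept
State roles: A=value ≡ 0 (mod 3); B=value ≡ 2 (mod 3); C=value ≡ 1 (mod 3)
All binary strings representing a multiple of 3 (read in base 2; leading zeros allowed and ε counts as 0)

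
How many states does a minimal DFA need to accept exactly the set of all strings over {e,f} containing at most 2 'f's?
By Myhill–Nerode, count the distinguishable equivalence classes: 4 classes — having seen 0, 1, 2, or >2 copies of 'f'; counts 0 through 2 are accepting and >2 is dead.
4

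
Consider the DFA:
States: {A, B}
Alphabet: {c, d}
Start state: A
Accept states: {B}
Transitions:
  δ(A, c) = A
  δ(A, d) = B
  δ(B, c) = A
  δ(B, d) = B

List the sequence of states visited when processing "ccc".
read 'c': A → A
  read 'c': A → A
  read 'c': A → A
A -> A -> A -> A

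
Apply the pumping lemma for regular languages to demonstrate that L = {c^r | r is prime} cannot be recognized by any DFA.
Assume L is regular with pumping length p. Idea: pumping by a suitable count produces a composite length.
Let q be a prime with q ≥ p and choose s = c^q ∈ L. By the pumping lemma, s = xyz with |xy| ≤ p, |y| = k ≥ 1. Take i = q+1: |xy^(q+1)z| = q + q·k = q(1+k). Since q ≥ 2 and 1+k ≥ 2, q(1+k) is composite, so xy^(q+1)z ∉ L.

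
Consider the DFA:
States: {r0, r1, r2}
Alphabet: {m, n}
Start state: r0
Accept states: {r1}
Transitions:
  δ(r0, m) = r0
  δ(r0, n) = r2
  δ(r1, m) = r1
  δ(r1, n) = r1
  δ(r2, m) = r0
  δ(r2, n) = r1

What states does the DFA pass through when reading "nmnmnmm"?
read 'n': r0 → r2
  read 'm': r2 → r0
  read 'n': r0 → r2
  read 'm': r2 → r0
  read 'n': r0 → r2
  read 'm': r2 → r0
  read 'm': r0 → r0
r0 -> r2 -> r0 -> r2 -> r0 -> r2 -> r0 -> r0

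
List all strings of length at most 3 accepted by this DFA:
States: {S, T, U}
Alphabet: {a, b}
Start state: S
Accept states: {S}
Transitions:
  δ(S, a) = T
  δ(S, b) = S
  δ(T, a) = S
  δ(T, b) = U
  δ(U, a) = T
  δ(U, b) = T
ε, b, aa, bb, aab, baa, bbb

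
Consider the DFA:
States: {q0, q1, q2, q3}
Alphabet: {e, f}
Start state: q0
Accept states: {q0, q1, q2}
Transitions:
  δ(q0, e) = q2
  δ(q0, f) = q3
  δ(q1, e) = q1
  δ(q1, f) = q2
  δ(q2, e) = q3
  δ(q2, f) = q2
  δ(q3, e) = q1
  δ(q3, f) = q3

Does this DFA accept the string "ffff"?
Processing string "ffff":
  q0 --f--> q3
  q3 --f--> q3
  q3 --f--> q3
  q3 --f--> q3
Final state: q3
Accept states: {q0, q1, q2}
No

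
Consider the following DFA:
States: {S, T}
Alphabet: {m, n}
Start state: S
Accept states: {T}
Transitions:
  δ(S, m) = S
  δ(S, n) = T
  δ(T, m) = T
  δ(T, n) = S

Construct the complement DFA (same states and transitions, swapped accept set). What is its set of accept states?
Complement accept states = All states \ Original accept states
= {S, T} \ {T}
{S}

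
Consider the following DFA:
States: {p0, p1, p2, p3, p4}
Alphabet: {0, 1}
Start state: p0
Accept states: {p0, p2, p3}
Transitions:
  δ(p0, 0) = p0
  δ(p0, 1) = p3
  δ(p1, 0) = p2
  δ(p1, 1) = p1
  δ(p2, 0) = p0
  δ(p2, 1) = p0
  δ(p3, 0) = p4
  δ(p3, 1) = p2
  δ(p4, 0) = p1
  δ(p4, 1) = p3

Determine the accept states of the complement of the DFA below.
Complement accept states = All states \ Original accept states
= {p0, p1, p2, p3, p4} \ {p0, p2, p3}
{p1, p4}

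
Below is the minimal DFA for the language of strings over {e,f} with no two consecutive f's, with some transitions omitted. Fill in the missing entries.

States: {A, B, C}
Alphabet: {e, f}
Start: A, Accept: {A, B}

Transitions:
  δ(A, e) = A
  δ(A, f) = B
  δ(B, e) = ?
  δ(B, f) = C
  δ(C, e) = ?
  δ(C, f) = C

From the language and accept set, identify what each state tracks — A: last symbol not f (ok); B: last symbol f (ok); C: saw ff (dead).
Each missing δ(q, a) is the state matching the new tracked value after reading a.
δ(B, e) = A; δ(C, e) = C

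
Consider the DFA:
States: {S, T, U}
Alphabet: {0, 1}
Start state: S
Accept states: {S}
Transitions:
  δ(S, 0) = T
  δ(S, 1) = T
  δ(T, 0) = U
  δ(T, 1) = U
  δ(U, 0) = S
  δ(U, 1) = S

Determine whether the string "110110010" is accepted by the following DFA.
Processing string "110110010":
  S --1--> T
  T --1--> U
  U --0--> S
  S --1--> T
  T --1--> U
  U --0--> S
  S --0--> T
  T --1--> U
  U --0--> S
Final state: S
Accept states: {S}
Yes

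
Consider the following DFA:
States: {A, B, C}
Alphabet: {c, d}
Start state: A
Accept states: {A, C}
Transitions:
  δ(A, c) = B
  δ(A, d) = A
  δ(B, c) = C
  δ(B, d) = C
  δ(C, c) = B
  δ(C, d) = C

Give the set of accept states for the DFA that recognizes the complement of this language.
Complement accept states = All states \ Original accept states
= {A, B, C} \ {A, C}
{B}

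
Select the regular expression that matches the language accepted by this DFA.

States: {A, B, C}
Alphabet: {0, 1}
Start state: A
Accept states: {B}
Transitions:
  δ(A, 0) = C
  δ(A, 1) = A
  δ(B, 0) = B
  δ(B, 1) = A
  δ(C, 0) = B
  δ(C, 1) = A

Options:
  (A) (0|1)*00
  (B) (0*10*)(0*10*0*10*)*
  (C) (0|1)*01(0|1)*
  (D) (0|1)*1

Check each option against the DFA on short strings; one disagreement eliminates an option:
  (A) (0|1)*00: agrees with the DFA on every string of length ≤ 6
  (B) (0*10*)(0*10*0*10*)*: on '1' the DFA goes A → A and rejects (A ∉ Accept), but the regex matches it → eliminate
  (C) (0|1)*01(0|1)*: on '00' the DFA goes A → C → B and accepts (B ∈ Accept), but the regex does not match it → eliminate
  (D) (0|1)*1: on '1' the DFA goes A → A and rejects (A ∉ Accept), but the regex matches it → eliminate
Only (A) is consistent with the DFA.
(A) (0|1)*00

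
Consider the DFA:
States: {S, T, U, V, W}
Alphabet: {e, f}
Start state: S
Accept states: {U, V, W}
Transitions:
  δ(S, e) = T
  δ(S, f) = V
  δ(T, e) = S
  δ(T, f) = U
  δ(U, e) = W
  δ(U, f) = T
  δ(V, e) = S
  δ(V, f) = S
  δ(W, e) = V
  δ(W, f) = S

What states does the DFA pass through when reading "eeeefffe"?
read 'e': S → T
  read 'e': T → S
  read 'e': S → T
  read 'e': T → S
  read 'f': S → V
  read 'f': V → S
  read 'f': S → V
  read 'e': V → S
S -> T -> S -> T -> S -> V -> S -> V -> S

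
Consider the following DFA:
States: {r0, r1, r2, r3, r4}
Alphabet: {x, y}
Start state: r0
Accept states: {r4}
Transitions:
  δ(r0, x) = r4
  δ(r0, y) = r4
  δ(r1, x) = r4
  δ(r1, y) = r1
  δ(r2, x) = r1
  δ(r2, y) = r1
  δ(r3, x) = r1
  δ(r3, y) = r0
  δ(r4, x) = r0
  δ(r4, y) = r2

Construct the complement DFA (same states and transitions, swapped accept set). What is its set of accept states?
Complement accept states = All states \ Original accept states
= {r0, r1, r2, r3, r4} \ {r4}
{r0, r1, r2, r3}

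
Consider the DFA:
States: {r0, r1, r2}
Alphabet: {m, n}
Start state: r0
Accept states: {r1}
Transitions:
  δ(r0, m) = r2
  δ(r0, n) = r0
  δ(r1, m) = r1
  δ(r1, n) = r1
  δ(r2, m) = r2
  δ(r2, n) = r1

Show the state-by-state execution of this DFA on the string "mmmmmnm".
read 'm': r0 → r2
  read 'm': r2 → r2
  read 'm': r2 → r2
  read 'm': r2 → r2
  read 'm': r2 → r2
  read 'n': r2 → r1
  read 'm': r1 → r1
r0 -> r2 -> r2 -> r2 -> r2 -> r2 -> r1 -> r1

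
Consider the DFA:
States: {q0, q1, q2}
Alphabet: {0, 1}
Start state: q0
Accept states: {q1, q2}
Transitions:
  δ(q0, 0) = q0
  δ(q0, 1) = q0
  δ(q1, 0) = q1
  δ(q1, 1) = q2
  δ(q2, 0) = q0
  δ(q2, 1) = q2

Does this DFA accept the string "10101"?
Processing string "10101":
  q0 --1--> q0
  q0 --0--> q0
  q0 --1--> q0
  q0 --0--> q0
  q0 --1--> q0
Final state: q0
Accept states: {q1, q2}
No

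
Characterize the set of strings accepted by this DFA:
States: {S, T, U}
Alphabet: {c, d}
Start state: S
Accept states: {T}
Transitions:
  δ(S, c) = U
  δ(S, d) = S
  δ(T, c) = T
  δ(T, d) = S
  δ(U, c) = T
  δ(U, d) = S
Testing a few strings:
  'ccd' → reject
  'd' → reject
  'cc' → accept
  'cccc' → accept
State roles: S=last symbol not c; T=two trailing c's; U=one trailing c
All strings over {c,d} ending with cc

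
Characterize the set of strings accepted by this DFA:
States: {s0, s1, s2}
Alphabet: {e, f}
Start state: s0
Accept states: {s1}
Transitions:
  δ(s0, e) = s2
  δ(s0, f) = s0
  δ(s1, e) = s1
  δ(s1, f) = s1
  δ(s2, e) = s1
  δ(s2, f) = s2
Testing a few strings:
  'fef' → reject
  'ff' → reject
  'e' → reject
  'efee' → accept
State roles: s0=zero e's seen; s1=≥ two e's seen; s2=one e seen
All strings over {e,f} containing at least two e's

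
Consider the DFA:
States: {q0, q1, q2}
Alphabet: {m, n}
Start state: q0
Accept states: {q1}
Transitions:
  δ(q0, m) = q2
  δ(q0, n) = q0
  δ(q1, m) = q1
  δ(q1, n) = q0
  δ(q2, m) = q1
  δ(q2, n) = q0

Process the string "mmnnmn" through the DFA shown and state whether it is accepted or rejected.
Processing string "mmnnmn":
  q0 --m--> q2
  q2 --m--> q1
  q1 --n--> q0
  q0 --n--> q0
  q0 --m--> q2
  q2 --n--> q0
Final state: q0
Accept states: {q1}
No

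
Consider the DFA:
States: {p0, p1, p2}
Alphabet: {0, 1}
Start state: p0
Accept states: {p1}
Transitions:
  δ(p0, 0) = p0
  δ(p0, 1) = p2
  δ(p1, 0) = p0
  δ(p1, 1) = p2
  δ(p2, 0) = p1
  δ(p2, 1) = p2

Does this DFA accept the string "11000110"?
Processing string "11000110":
  p0 --1--> p2
  p2 --1--> p2
  p2 --0--> p1
  p1 --0--> p0
  p0 --0--> p0
  p0 --1--> p2
  p2 --1--> p2
  p2 --0--> p1
Final state: p1
Accept states: {p1}
Yes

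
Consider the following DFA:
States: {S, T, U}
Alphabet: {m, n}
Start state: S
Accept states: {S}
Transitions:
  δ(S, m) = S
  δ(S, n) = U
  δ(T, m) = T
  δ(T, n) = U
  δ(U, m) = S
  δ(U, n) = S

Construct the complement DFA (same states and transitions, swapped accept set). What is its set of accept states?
Complement accept states = All states \ Original accept states
= {S, T, U} \ {S}
{T, U}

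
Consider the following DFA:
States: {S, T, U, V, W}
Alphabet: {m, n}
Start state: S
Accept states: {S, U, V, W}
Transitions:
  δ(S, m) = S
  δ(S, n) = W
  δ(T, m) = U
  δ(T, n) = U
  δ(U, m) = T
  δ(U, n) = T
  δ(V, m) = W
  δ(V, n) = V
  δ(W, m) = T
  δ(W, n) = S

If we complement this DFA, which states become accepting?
Complement accept states = All states \ Original accept states
= {S, T, U, V, W} \ {S, U, V, W}
{T}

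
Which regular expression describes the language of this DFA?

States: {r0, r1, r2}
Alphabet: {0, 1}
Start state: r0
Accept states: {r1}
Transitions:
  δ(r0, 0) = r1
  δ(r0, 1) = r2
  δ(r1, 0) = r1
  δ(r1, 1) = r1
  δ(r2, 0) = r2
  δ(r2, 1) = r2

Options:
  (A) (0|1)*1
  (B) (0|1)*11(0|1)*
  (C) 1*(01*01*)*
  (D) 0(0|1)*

Check each option against the DFA on short strings; one disagreement eliminates an option:
  (A) (0|1)*1: on '0' the DFA goes r0 → r1 and accepts (r1 ∈ Accept), but the regex does not match it → eliminate
  (B) (0|1)*11(0|1)*: on '0' the DFA goes r0 → r1 and accepts (r1 ∈ Accept), but the regex does not match it → eliminate
  (C) 1*(01*01*)*: on ε the DFA stays in r0 and rejects (r0 ∉ Accept), but the regex matches it → eliminate
  (D) 0(0|1)*: agrees with the DFA on every string of length ≤ 6
Only (D) is consistent with the DFA.
(D) 0(0|1)*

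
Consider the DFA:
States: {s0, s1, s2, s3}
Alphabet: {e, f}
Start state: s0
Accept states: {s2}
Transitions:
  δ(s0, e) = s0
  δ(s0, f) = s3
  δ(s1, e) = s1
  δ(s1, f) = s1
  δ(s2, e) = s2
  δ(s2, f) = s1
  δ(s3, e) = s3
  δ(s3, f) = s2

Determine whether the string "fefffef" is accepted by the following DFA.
Processing string "fefffef":
  s0 --f--> s3
  s3 --e--> s3
  s3 --f--> s2
  s2 --f--> s1
  s1 --f--> s1
  s1 --e--> s1
  s1 --f--> s1
Final state: s1
Accept states: {s2}
No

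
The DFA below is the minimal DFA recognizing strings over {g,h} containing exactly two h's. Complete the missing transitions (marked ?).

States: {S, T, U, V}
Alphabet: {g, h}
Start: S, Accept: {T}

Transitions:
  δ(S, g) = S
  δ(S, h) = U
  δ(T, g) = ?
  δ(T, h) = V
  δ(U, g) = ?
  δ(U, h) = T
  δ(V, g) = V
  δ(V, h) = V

From the language and accept set, identify what each state tracks — S: zero h's; T: two h's; U: one h; V: ≥ three h's (dead).
Each missing δ(q, a) is the state matching the new tracked value after reading a.
δ(T, g) = T; δ(U, g) = U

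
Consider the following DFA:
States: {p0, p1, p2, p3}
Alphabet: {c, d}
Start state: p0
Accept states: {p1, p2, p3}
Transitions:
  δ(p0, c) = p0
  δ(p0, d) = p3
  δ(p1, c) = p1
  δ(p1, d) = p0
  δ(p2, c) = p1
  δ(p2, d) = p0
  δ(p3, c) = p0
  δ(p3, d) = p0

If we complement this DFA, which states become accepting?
Complement accept states = All states \ Original accept states
= {p0, p1, p2, p3} \ {p1, p2, p3}
{p0}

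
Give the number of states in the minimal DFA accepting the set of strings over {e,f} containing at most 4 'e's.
By Myhill–Nerode, count the distinguishable equivalence classes: 6 classes — having seen 0, 1, …, 4, or >4 copies of 'e'; counts 0 through 4 are accepting and >4 is dead.
6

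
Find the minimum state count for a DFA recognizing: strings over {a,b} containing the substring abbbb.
By Myhill–Nerode, count the distinguishable equivalence classes: 6 classes — one per longest suffix of the input that is a prefix of 'abbbb' (lengths 0 through 4), plus an absorbing 'already seen abbbb' class.
6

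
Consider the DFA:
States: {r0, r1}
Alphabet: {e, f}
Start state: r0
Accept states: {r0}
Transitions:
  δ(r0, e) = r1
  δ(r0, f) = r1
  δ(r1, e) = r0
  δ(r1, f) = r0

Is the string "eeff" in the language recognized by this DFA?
Processing string "eeff":
  r0 --e--> r1
  r1 --e--> r0
  r0 --f--> r1
  r1 --f--> r0
Final state: r0
Accept states: {r0}
Yes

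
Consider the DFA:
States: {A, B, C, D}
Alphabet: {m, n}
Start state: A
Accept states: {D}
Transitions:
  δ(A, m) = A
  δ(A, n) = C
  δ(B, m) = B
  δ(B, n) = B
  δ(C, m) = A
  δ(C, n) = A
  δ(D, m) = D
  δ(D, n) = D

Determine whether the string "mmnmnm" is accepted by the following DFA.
Processing string "mmnmnm":
  A --m--> A
  A --m--> A
  A --n--> C
  C --m--> A
  A --n--> C
  C --m--> A
Final state: A
Accept states: {D}
No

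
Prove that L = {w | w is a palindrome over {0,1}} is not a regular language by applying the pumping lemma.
Assume L is regular with pumping length p. Idea: pumping the leading 0-block breaks the symmetry.
Choose s = 0^p 1 0^p (a palindrome of length 2p+1 ≥ p). By the pumping lemma, s = xyz with |xy| ≤ p, |y| > 0, so y = 0^k with k > 0 (xy lies entirely in the first 0^p). Then xy²z = 0^(p+k) 1 0^p, which is not a palindrome since p+k ≠ p.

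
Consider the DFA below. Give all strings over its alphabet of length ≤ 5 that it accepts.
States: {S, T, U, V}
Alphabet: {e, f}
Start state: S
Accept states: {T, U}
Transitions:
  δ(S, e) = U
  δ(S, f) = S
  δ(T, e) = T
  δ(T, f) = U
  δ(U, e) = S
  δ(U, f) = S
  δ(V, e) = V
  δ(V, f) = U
e, fe, eee, efe, ffe, eefe, effe, feee, fefe, fffe, eeeee, eeefe, eeffe, efeee, efefe, efffe, feefe, feffe, ffeee, ffefe, ffffe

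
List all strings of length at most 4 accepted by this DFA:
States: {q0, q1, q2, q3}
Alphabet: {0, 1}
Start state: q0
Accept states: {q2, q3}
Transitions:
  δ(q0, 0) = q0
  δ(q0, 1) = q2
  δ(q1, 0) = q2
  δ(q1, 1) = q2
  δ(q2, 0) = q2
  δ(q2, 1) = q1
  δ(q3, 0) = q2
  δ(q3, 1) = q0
1, 01, 10, 001, 010, 100, 110, 111, 0001, 0010, 0100, 0110, 0111, 1000, 1010, 1011, 1100, 1110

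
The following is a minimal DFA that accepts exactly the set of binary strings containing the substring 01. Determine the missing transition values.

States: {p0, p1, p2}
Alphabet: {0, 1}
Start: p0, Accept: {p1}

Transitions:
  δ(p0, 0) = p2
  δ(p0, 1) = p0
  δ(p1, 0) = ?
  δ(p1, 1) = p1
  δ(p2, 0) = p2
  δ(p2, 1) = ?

From the language and accept set, identify what each state tracks — p0: no 0 seen yet; p1: substring 01 seen; p2: seen a 0, waiting for 1.
Each missing δ(q, a) is the state matching the new tracked value after reading a.
δ(p1, 0) = p1; δ(p2, 1) = p1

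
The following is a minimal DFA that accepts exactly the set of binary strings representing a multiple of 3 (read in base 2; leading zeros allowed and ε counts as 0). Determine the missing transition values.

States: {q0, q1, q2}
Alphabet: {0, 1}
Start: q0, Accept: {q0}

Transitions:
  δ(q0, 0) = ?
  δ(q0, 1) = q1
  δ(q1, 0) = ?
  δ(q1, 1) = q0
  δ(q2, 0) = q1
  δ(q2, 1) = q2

From the language and accept set, identify what each state tracks — q0: value ≡ 0 (mod 3); q1: value ≡ 1 (mod 3); q2: value ≡ 2 (mod 3).
Each missing δ(q, a) is the state matching the new tracked value after reading a.
δ(q0, 0) = q0; δ(q1, 0) = q2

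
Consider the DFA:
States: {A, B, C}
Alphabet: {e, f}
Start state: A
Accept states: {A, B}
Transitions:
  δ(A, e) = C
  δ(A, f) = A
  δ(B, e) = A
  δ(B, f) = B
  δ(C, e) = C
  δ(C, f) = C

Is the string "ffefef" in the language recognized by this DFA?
Processing string "ffefef":
  A --f--> A
  A --f--> A
  A --e--> C
  C --f--> C
  C --e--> C
  C --f--> C
Final state: C
Accept states: {A, B}
No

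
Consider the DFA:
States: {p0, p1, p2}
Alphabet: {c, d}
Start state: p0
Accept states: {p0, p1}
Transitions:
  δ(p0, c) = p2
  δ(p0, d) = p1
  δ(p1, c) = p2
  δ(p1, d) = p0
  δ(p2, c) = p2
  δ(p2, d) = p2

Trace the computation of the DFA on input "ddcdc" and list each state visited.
read 'd': p0 → p1
  read 'd': p1 → p0
  read 'c': p0 → p2
  read 'd': p2 → p2
  read 'c': p2 → p2
p0 -> p1 -> p0 -> p2 -> p2 -> p2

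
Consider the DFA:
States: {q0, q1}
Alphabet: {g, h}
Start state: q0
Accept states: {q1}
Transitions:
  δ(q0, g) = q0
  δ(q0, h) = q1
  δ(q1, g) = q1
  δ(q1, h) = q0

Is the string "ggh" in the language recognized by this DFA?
Processing string "ggh":
  q0 --g--> q0
  q0 --g--> q0
  q0 --h--> q1
Final state: q1
Accept states: {q1}
Yes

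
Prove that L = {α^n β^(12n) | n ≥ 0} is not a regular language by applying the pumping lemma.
Assume L is regular with pumping length p. Idea: pumping the α-block breaks the 1:12 ratio.
Choose s = α^p β^(12p) (length 13p ≥ p). By the pumping lemma, s = xyz with |xy| ≤ p, |y| > 0, so y = α^k with k ≥ 1. Then xy²z = α^(p+k) β^(12p). For this to be in L we would need 12p = 12(p+k), i.e. 12k = 0, contradicting k ≥ 1. So xy²z ∉ L.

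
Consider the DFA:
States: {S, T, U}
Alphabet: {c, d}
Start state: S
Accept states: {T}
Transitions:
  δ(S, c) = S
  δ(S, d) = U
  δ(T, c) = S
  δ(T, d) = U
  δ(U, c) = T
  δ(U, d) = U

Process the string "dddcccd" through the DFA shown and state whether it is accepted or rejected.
Processing string "dddcccd":
  S --d--> U
  U --d--> U
  U --d--> U
  U --c--> T
  T --c--> S
  S --c--> S
  S --d--> U
Final state: U
Accept states: {T}
No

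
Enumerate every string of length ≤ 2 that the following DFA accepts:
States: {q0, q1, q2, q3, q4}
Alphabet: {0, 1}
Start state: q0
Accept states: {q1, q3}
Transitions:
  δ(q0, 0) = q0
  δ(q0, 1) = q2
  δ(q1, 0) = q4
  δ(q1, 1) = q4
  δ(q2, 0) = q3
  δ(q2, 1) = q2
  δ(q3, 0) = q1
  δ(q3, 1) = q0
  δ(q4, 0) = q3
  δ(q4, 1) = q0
10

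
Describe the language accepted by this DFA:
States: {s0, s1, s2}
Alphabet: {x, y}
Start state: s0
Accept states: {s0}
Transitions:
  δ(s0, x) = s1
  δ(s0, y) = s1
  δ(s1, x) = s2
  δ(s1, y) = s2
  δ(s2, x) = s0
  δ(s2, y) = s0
Testing a few strings:
  'y' → reject
  'yxyx' → reject
  'yxy' → accept
  'xxyy' → reject
State roles: s0=length ≡ 0 (mod 3); s1=length ≡ 1 (mod 3); s2=length ≡ 2 (mod 3)
All strings over {x,y} whose length is a multiple of 3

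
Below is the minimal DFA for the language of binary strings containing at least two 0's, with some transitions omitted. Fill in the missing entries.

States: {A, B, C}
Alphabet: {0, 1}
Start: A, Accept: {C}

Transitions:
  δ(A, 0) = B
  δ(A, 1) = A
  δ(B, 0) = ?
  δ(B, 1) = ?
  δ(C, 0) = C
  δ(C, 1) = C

From the language and accept set, identify what each state tracks — A: zero 0's seen; B: one 0 seen; C: ≥ two 0's seen.
Each missing δ(q, a) is the state matching the new tracked value after reading a.
δ(B, 0) = C; δ(B, 1) = B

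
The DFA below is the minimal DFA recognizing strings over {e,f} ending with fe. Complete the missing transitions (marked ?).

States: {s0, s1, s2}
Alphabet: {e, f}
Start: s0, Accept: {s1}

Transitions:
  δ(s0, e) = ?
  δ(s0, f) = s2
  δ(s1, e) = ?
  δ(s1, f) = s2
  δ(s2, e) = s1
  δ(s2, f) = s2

From the language and accept set, identify what each state tracks — s0: no suffix match; s1: suffix is fe; s2: one trailing f.
Each missing δ(q, a) is the state matching the new tracked value after reading a.
δ(s0, e) = s0; δ(s1, e) = s0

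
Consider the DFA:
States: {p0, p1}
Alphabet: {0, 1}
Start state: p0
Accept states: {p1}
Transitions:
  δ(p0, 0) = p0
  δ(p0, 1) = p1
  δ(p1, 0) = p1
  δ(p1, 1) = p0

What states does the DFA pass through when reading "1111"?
read '1': p0 → p1
  read '1': p1 → p0
  read '1': p0 → p1
  read '1': p1 → p0
p0 -> p1 -> p0 -> p1 -> p0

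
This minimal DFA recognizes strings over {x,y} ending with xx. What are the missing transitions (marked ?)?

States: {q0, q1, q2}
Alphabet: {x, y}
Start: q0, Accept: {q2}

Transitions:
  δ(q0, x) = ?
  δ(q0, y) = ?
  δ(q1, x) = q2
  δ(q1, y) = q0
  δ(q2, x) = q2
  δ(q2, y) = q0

From the language and accept set, identify what each state tracks — q0: last symbol not x; q1: one trailing x; q2: two trailing x's.
Each missing δ(q, a) is the state matching the new tracked value after reading a.
δ(q0, x) = q1; δ(q0, y) = q0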